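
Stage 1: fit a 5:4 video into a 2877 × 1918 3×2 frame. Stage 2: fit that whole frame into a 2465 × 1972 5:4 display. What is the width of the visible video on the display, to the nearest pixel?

2054 px

Inside the 2877×1918 canvas the video is height-limited at 2397.50 × 1918.00.
The 3×2 canvas is width-limited in 2465×1972, giving 2465.00 × 1643.33; scale factor 0.8568.
Applying the same ×0.8568: 2397.50 → 2054.17.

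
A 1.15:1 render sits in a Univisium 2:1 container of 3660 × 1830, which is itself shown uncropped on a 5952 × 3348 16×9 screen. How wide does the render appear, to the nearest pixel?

1.15:1 in 3660×1830: fills the height, so the render is 2104.50 × 1830.00.
Second fit — the Univisium 2:1 canvas into 5952×3348 spans the width: 5952.00 × 2976.00 (×1.6262 from 3660×1830).
So the render's width is 2104.50 × 1.6262 ≈ 3422.40.

3422 px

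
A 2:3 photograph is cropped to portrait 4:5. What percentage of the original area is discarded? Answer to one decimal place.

16.7%

The width stays; only height is cut (since portrait 4:5 is wider than 2:3).
Fraction kept = (0.667)/(0.800) ≈ 83.33%, so 16.67% is lost.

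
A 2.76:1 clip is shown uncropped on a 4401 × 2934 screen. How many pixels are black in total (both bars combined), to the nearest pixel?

5894852 pixels

2.76:1 is wider than 3:2, so it spans the full width.
The clip is 4401 / 2.760 ≈ 1594.5652 px tall.
Leftover height: 2934 − 1594.5652 = 1339.4348 px.
Across the 4401-px span: 1339.4348 × 4401 ≈ 5894852 px.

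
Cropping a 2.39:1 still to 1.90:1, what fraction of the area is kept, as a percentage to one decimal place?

79.5%

The height stays; only width is cut (since 1.90:1 is narrower than 2.39:1).
Fraction kept = (1.900)/(2.390) ≈ 79.50%.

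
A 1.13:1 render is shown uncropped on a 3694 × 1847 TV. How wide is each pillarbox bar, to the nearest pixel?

1.13:1 is narrower than Univisium 2:1, so it spans the full height.
Content width = 1847 × 1.130 ≈ 2087.11 px.
3694 − 2087.11 = 1606.89 px of bars (803.45 each).

803 px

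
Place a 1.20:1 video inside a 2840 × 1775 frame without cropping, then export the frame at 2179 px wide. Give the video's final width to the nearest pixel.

At 2840×1775 the video is height-limited, so width = 1775 × 1.200 ≈ 2130.00 px.
The frame scales by 2179/2840 = 0.7673; 2130.00 × 0.7673 ≈ 1634.25 px.

1634 px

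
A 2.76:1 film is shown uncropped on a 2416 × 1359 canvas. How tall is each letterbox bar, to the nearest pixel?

2.76:1 (2.760) > 16×9 (1.778), so the film fills the width.
That makes the image 875.36 px tall (2416 / 2.760).
Leftover height: 1359 − 875.36 = 483.64 px → 241.82 each side.

242 px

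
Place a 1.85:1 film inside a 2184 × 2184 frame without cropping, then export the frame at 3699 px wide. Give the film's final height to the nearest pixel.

1999 px

Fitted into 2184×2184, the film spans the width; its height is 2184 / 1.850 ≈ 1180.54 px.
Scaling 2184 → 3699 is ×1.6937, so the height becomes 1180.54 × 1.6937 ≈ 1999.46 px.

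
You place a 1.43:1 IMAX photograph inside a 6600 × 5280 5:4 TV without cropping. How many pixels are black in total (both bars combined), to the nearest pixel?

4386462 pixels

1.43:1 IMAX is wider than 5:4, so it spans the full width.
The photograph is 6600 / 1.430 ≈ 4615.3846 px tall.
5280 − 4615.3846 = 664.6154 px of bars.
Across the 6600-px span: 664.6154 × 6600 ≈ 4386462 px.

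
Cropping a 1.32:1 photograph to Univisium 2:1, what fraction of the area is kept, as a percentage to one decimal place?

Going from 1.32:1 to Univisium 2:1 means cutting height while keeping width.
Area ratio = (1.320)/(2.000) = 66.00% retained.

66.0%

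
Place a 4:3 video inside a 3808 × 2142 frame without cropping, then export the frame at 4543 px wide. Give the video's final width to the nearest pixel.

In the 3808×2142 frame the video fills the height: width = 2142 × 4/3 ≈ 2856.00 px.
Scaling 3808 → 4543 is ×1.1930, so the width becomes 2856.00 × 1.1930 ≈ 3407.25 px.

3407 px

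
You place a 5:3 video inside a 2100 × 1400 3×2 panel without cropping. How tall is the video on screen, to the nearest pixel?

5:3 is wider than 3×2, so it spans the full width.
The video is 2100 × 3/5 ≈ 1260.00 px tall.

1260 px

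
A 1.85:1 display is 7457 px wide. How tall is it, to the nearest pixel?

4031 px

Height = 7457 / 1.850 = 4030.81.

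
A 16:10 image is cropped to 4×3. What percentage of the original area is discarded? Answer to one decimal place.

4×3 is narrower than 16:10, so the crop keeps the full height and trims the width.
Fraction kept = (1.333)/(1.600) ≈ 83.33%, so 16.67% is lost.

16.7%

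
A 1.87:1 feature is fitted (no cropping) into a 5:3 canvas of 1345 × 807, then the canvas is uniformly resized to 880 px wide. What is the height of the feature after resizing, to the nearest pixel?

471 px

At 1345×807 the feature is width-limited, so height = 1345 / 1.870 ≈ 719.25 px.
The frame scales by 880/1345 = 0.6543; 719.25 × 0.6543 ≈ 470.59 px.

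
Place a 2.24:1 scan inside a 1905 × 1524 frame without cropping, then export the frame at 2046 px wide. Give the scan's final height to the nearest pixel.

In the 1905×1524 frame the scan fills the width: height = 1905 / 2.240 ≈ 850.45 px.
Scaling 1905 → 2046 is ×1.0740, so the height becomes 850.45 × 1.0740 ≈ 913.39 px.

913 px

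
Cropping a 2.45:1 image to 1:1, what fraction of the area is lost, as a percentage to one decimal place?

1:1 is narrower than 2.45:1, so the crop keeps the full height and trims the width.
Fraction kept = (1.000)/(2.450) ≈ 40.82%, so 59.18% is lost.

59.2%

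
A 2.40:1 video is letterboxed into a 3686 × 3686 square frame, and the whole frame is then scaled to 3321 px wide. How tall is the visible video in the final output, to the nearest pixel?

1384 px

Fitted into 3686×3686, the video spans the width; its height is 3686 / 2.400 ≈ 1535.83 px.
The frame scales by 3321/3686 = 0.9010; 1535.83 × 0.9010 ≈ 1383.75 px.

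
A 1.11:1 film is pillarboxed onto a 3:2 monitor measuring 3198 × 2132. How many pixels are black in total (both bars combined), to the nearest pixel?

1772715 pixels

Since 1.110 < 1.500, the film is height-limited.
Content width = 2132 × 1.110 ≈ 2366.5200 px.
Black = 3198 − 2366.5200 = 831.4800 px.
That's 831.4800 × 2132 ≈ 1772715 black pixels.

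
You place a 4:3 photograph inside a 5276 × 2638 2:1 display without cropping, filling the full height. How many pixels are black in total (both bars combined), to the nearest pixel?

That makes the image 3517.3333 px wide (2638 × 4/3).
Leftover width: 5276 − 3517.3333 = 1758.6667 px.
That's 1758.6667 × 2638 ≈ 4639363 black pixels.

4639363 pixels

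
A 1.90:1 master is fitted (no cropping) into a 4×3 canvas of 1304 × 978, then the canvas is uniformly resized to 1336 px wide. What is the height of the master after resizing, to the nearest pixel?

Fitted into 1304×978, the master spans the width; its height is 1304 / 1.900 ≈ 686.32 px.
The frame scales by 1336/1304 = 1.0245; 686.32 × 1.0245 ≈ 703.16 px.

703 px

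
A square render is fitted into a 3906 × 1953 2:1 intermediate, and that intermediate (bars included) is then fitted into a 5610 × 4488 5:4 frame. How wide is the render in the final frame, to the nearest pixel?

square in 3906×1953: fills the height, so the render is 1953.00 × 1953.00.
Second fit — the 2:1 canvas into 5610×4488 spans the width: 5610.00 × 2805.00 (×1.4363 from 3906×1953).
So the render's width is 1953.00 × 1.4363 ≈ 2805.00.

2805 px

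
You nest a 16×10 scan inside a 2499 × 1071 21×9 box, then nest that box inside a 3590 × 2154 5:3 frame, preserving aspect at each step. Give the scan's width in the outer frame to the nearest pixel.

Inside the 2499×1071 canvas the scan is height-limited at 1713.60 × 1071.00.
21×9 in 3590×2154: fills the width, so the intermediate becomes 3590.00 × 1538.57 — a scale of ×1.4366.
Applying the same ×1.4366: 1713.60 → 2461.71.

2462 px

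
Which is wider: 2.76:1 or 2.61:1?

2.76 and 2.61; 2.76 > 2.61.

2.76:1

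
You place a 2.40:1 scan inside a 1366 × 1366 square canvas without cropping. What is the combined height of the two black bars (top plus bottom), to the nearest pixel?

797 px

Since 2.400 > 1.000, the scan is width-limited.
That makes the image 569.17 px tall (1366 / 2.400).
Leftover height: 1366 − 569.17 = 796.83 px.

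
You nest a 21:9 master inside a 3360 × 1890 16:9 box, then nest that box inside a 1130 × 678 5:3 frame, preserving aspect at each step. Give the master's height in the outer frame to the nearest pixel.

484 px

First fit — 21:9 into 3360×1890 spans the width: 3360.00 × 1440.00.
Second fit — the 16:9 canvas into 1130×678 spans the width: 1130.00 × 635.62 (×0.3363 from 3360×1890).
The master scales with it: height 1440.00 × 0.3363 ≈ 484.29.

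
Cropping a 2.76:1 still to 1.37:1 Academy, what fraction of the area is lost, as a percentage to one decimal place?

Going from 2.76:1 to 1.37:1 Academy means cutting width while keeping height.
Area ratio = (1.370)/(2.760) = 49.64%; the remaining 50.36% is cropped out.

50.4%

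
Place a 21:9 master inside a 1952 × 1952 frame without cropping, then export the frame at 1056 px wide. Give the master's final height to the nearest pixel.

In the 1952×1952 frame the master fills the width: height = 1952 × 9/21 ≈ 836.57 px.
Resizing to 1056 px wide multiplies everything by 0.5410: 836.57 → 452.57 px.

453 px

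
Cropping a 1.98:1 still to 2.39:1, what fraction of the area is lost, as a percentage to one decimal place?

Going from 1.98:1 to 2.39:1 means cutting height while keeping width.
(1.980)/(2.390) ≈ 0.828 of the area survives, leaving 17.15% discarded.

17.2%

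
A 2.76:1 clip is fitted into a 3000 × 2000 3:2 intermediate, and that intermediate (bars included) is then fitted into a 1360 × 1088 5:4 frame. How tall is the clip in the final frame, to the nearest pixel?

493 px

2.76:1 in 3000×2000: fills the width, so the clip is 3000.00 × 1086.96.
3:2 in 1360×1088: fills the width, so the intermediate becomes 1360.00 × 906.67 — a scale of ×0.4533.
So the clip's height is 1086.96 × 0.4533 ≈ 492.75.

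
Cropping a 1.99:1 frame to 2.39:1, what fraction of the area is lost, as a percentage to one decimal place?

Going from 1.99:1 to 2.39:1 means cutting height while keeping width.
Area ratio = (1.990)/(2.390) = 83.26%; the remaining 16.74% is cropped out.

16.7%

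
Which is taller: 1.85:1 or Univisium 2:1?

1.85:1

1.85 and Univisium 2:1 = 2; 2 > 1.85. The smaller width-to-height ratio is the taller frame.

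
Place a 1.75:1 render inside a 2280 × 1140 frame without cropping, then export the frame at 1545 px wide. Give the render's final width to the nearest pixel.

Fitted into 2280×1140, the render spans the height; its width is 1140 × 1.750 ≈ 1995.00 px.
The frame scales by 1545/2280 = 0.6776; 1995.00 × 0.6776 ≈ 1351.88 px.

1352 px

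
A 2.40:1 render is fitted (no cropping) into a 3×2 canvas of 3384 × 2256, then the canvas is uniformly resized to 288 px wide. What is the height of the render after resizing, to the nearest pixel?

At 3384×2256 the render is width-limited, so height = 3384 / 2.400 ≈ 1410.00 px.
The frame scales by 288/3384 = 0.0851; 1410.00 × 0.0851 ≈ 120.00 px.

120 px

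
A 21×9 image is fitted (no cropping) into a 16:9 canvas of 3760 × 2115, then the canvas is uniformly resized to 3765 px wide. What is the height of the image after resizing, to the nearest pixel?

Fitted into 3760×2115, the image spans the width; its height is 3760 × 9/21 ≈ 1611.43 px.
Resizing to 3765 px wide multiplies everything by 1.0013: 1611.43 → 1613.57 px.

1614 px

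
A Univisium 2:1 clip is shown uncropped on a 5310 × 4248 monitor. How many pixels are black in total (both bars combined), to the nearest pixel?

Univisium 2:1 is wider than 5:4, so it spans the full width.
Content height = 5310 × 1/2 ≈ 2655.0000 px.
Black = 4248 − 2655.0000 = 1593.0000 px.
That's 1593.0000 × 5310 ≈ 8458830 black pixels.

8458830 pixels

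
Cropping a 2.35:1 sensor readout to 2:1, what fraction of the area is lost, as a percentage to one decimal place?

14.9%

2:1 is narrower than 2.35:1, so the crop keeps the full height and trims the width.
Area ratio = (2.000)/(2.350) = 85.11%; the remaining 14.89% is cropped out.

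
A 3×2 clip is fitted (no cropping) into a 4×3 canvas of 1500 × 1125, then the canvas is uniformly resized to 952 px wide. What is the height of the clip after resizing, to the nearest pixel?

635 px

Fitted into 1500×1125, the clip spans the width; its height is 1500 × 2/3 ≈ 1000.00 px.
Resizing to 952 px wide multiplies everything by 0.6347: 1000.00 → 634.67 px.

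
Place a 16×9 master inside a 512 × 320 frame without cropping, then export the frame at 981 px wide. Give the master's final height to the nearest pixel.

552 px

In the 512×320 frame the master fills the width: height = 512 × 9/16 ≈ 288.00 px.
Resizing to 981 px wide multiplies everything by 1.9160: 288.00 → 551.81 px.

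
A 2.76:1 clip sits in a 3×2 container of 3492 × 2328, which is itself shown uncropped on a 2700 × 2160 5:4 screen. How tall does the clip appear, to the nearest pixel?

978 px

First fit — 2.76:1 into 3492×2328 spans the width: 3492.00 × 1265.22.
3×2 in 2700×2160: fills the width, so the intermediate becomes 2700.00 × 1800.00 — a scale of ×0.7732.
So the clip's height is 1265.22 × 0.7732 ≈ 978.26.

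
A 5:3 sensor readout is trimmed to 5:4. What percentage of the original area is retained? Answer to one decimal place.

The height stays; only width is cut (since 5:4 is narrower than 5:3).
Area ratio = (1.250)/(1.667) = 75.00% retained.

75.0%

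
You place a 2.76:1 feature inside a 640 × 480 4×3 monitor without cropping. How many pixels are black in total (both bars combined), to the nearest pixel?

158794 pixels

Since 2.760 > 1.333, the feature is width-limited.
That makes the image 231.8841 px tall (640 / 2.760).
Black = 480 − 231.8841 = 248.1159 px.
Bar area = 248.1159 × 640 ≈ 158794 px.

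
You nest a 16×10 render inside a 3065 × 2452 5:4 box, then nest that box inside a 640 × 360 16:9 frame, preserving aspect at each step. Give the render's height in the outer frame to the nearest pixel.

First fit — 16×10 into 3065×2452 spans the width: 3065.00 × 1915.62.
Second fit — the 5:4 canvas into 640×360 spans the height: 450.00 × 360.00 (×0.1468 from 3065×2452).
The render scales with it: height 1915.62 × 0.1468 ≈ 281.25.

281 px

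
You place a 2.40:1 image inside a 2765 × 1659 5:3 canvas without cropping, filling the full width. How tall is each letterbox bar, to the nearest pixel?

The image is 2765 / 2.400 ≈ 1152.08 px tall.
1659 − 1152.08 = 506.92 px of bars (253.46 each).

253 px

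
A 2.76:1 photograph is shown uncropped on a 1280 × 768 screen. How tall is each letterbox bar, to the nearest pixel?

152 px

Since 2.760 > 1.667, the photograph is width-limited.
That makes the image 463.77 px tall (1280 / 2.760).
Leftover height: 768 − 463.77 = 304.23 px → 152.12 each side.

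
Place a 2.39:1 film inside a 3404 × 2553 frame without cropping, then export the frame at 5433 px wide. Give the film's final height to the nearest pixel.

Fitted into 3404×2553, the film spans the width; its height is 3404 / 2.390 ≈ 1424.27 px.
The frame scales by 5433/3404 = 1.5961; 1424.27 × 1.5961 ≈ 2273.22 px.

2273 px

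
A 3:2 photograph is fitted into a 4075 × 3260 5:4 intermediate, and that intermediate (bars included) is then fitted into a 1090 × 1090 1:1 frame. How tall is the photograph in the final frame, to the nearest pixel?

727 px

Inside the 4075×3260 canvas the photograph is width-limited at 4075.00 × 2716.67.
Second fit — the 5:4 canvas into 1090×1090 spans the width: 1090.00 × 872.00 (×0.2675 from 4075×3260).
The photograph scales with it: height 2716.67 × 0.2675 ≈ 726.67.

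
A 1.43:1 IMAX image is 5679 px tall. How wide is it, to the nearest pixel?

8121 px

5679 × 1.430 = 8120.97.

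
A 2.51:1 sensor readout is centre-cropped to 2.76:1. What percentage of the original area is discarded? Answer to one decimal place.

The width stays; only height is cut (since 2.76:1 is wider than 2.51:1).
Area ratio = (2.510)/(2.760) = 90.94%; the remaining 9.06% is cropped out.

9.1%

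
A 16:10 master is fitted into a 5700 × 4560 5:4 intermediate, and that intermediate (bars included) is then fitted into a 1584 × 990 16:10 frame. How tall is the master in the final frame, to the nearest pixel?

773 px

Inside the 5700×4560 canvas the master is width-limited at 5700.00 × 3562.50.
5:4 in 1584×990: fills the height, so the intermediate becomes 1237.50 × 990.00 — a scale of ×0.2171.
Applying the same ×0.2171: 3562.50 → 773.44.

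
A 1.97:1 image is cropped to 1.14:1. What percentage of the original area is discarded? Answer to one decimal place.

The height stays; only width is cut (since 1.14:1 is narrower than 1.97:1).
(1.140)/(1.970) ≈ 0.579 of the area survives, leaving 42.13% discarded.

42.1%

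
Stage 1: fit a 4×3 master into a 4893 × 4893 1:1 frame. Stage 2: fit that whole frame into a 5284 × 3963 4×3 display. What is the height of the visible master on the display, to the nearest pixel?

2972 px

First fit — 4×3 into 4893×4893 spans the width: 4893.00 × 3669.75.
Second fit — the 1:1 canvas into 5284×3963 spans the height: 3963.00 × 3963.00 (×0.8099 from 4893×4893).
Applying the same ×0.8099: 3669.75 → 2972.25.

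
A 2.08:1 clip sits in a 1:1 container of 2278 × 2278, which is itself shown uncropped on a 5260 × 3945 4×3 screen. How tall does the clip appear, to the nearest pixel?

1897 px

2.08:1 in 2278×2278: fills the width, so the clip is 2278.00 × 1095.19.
Second fit — the 1:1 canvas into 5260×3945 spans the height: 3945.00 × 3945.00 (×1.7318 from 2278×2278).
The clip scales with it: height 1095.19 × 1.7318 ≈ 1896.63.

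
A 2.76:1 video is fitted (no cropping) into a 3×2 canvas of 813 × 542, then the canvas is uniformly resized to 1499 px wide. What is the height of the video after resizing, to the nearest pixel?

543 px

In the 813×542 frame the video fills the width: height = 813 / 2.760 ≈ 294.57 px.
Resizing to 1499 px wide multiplies everything by 1.8438: 294.57 → 543.12 px.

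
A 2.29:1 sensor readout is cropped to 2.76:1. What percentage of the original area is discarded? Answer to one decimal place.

Going from 2.29:1 to 2.76:1 means cutting height while keeping width.
Area ratio = (2.290)/(2.760) = 82.97%; the remaining 17.03% is cropped out.

17.0%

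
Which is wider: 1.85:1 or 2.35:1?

1.85 and 2.35; 2.35 > 1.85.

2.35:1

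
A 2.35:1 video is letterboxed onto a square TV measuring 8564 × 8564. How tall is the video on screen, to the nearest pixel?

3644 px

Since 2.350 > 1.000, the video is width-limited.
That makes the image 3644.26 px tall (8564 / 2.350).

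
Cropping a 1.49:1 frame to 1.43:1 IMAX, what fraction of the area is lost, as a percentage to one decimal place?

4.0%

1.43:1 IMAX is narrower than 1.49:1, so the crop keeps the full height and trims the width.
Area ratio = (1.430)/(1.490) = 95.97%; the remaining 4.03% is cropped out.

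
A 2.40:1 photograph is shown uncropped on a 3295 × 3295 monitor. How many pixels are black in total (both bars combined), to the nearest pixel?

6333265 pixels

Since 2.400 > 1.000, the photograph is width-limited.
Content height = 3295 / 2.400 ≈ 1372.9167 px.
Leftover height: 3295 − 1372.9167 = 1922.0833 px.
That's 1922.0833 × 3295 ≈ 6333265 black pixels.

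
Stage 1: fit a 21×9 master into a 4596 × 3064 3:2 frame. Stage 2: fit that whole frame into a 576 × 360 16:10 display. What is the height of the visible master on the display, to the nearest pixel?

231 px

First fit — 21×9 into 4596×3064 spans the width: 4596.00 × 1969.71.
The 3:2 canvas is height-limited in 576×360, giving 540.00 × 360.00; scale factor 0.1175.
So the master's height is 1969.71 × 0.1175 ≈ 231.43.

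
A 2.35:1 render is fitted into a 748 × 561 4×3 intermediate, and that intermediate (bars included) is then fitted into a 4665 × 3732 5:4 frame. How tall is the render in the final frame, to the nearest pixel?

2.35:1 in 748×561: fills the width, so the render is 748.00 × 318.30.
Second fit — the 4×3 canvas into 4665×3732 spans the width: 4665.00 × 3498.75 (×6.2366 from 748×561).
So the render's height is 318.30 × 6.2366 ≈ 1985.11.

1985 px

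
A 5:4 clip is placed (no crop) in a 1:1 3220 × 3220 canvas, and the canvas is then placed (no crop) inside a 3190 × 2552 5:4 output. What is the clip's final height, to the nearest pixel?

2042 px

Inside the 3220×3220 canvas the clip is width-limited at 3220.00 × 2576.00.
Second fit — the 1:1 canvas into 3190×2552 spans the height: 2552.00 × 2552.00 (×0.7925 from 3220×3220).
The clip scales with it: height 2576.00 × 0.7925 ≈ 2041.60.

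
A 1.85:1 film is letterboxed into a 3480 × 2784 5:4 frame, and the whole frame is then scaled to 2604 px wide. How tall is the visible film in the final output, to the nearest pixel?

1408 px

In the 3480×2784 frame the film fills the width: height = 3480 / 1.850 ≈ 1881.08 px.
The frame scales by 2604/3480 = 0.7483; 1881.08 × 0.7483 ≈ 1407.57 px.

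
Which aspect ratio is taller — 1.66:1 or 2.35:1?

1.66:1

1.66 and 2.35; 2.35 > 1.66. The smaller width-to-height ratio is the taller frame.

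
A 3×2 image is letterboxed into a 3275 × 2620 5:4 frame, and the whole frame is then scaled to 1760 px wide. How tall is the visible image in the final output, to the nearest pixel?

In the 3275×2620 frame the image fills the width: height = 3275 × 2/3 ≈ 2183.33 px.
The frame scales by 1760/3275 = 0.5374; 2183.33 × 0.5374 ≈ 1173.33 px.

1173 px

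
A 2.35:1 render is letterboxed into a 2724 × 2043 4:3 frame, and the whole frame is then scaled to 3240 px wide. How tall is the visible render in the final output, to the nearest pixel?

1379 px

At 2724×2043 the render is width-limited, so height = 2724 / 2.350 ≈ 1159.15 px.
Scaling 2724 → 3240 is ×1.1894, so the height becomes 1159.15 × 1.1894 ≈ 1378.72 px.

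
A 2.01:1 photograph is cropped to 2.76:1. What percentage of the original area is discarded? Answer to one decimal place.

27.2%

Going from 2.01:1 to 2.76:1 means cutting height while keeping width.
Fraction kept = (2.010)/(2.760) ≈ 72.83%, so 27.17% is lost.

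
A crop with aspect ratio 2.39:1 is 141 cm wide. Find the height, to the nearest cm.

Height = 141 / 2.390 = 59.00.

59 cm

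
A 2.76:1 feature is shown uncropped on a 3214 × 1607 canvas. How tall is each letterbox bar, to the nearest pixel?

221 px

Since 2.760 > 2.000, the feature is width-limited.
Content height = 3214 / 2.760 ≈ 1164.49 px.
Black = 1607 − 1164.49 = 442.51 px, or 221.25 per bar.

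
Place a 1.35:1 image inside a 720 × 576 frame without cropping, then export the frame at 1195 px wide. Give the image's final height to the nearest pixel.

At 720×576 the image is width-limited, so height = 720 / 1.350 ≈ 533.33 px.
Scaling 720 → 1195 is ×1.6597, so the height becomes 533.33 × 1.6597 ≈ 885.19 px.

885 px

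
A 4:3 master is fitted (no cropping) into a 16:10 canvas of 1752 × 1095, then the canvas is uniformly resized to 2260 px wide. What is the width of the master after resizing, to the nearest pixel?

1883 px

At 1752×1095 the master is height-limited, so width = 1095 × 4/3 ≈ 1460.00 px.
The frame scales by 2260/1752 = 1.2900; 1460.00 × 1.2900 ≈ 1883.33 px.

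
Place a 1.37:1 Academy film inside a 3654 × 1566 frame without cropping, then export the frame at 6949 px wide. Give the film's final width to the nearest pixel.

At 3654×1566 the film is height-limited, so width = 1566 × 1.370 ≈ 2145.42 px.
The frame scales by 6949/3654 = 1.9018; 2145.42 × 1.9018 ≈ 4080.06 px.

4080 px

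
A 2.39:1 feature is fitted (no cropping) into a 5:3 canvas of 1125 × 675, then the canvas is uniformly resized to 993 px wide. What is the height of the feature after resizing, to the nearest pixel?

At 1125×675 the feature is width-limited, so height = 1125 / 2.390 ≈ 470.71 px.
Scaling 1125 → 993 is ×0.8827, so the height becomes 470.71 × 0.8827 ≈ 415.48 px.

415 px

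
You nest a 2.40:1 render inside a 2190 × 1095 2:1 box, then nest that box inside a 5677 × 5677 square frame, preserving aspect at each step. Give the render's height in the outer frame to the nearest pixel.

Inside the 2190×1095 canvas the render is width-limited at 2190.00 × 912.50.
Second fit — the 2:1 canvas into 5677×5677 spans the width: 5677.00 × 2838.50 (×2.5922 from 2190×1095).
Applying the same ×2.5922: 912.50 → 2365.42.

2365 px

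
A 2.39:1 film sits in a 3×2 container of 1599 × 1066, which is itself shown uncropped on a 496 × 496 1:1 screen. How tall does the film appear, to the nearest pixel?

2.39:1 in 1599×1066: fills the width, so the film is 1599.00 × 669.04.
The 3×2 canvas is width-limited in 496×496, giving 496.00 × 330.67; scale factor 0.3102.
The film scales with it: height 669.04 × 0.3102 ≈ 207.53.

208 px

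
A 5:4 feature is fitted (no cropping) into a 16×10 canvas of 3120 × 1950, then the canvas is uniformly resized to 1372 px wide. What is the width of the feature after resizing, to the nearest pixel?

Fitted into 3120×1950, the feature spans the height; its width is 1950 × 5/4 ≈ 2437.50 px.
Resizing to 1372 px wide multiplies everything by 0.4397: 2437.50 → 1071.88 px.

1072 px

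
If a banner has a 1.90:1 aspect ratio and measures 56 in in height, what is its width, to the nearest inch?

At 1.90:1, 56 × 1.900 ≈ 106.40.

106 in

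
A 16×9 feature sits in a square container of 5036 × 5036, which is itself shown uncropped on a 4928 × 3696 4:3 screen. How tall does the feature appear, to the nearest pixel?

Inside the 5036×5036 canvas the feature is width-limited at 5036.00 × 2832.75.
square in 4928×3696: fills the height, so the intermediate becomes 3696.00 × 3696.00 — a scale of ×0.7339.
The feature scales with it: height 2832.75 × 0.7339 ≈ 2079.00.

2079 px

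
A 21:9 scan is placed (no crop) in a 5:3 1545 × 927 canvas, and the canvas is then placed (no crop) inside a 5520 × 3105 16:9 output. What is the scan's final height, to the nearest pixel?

21:9 in 1545×927: fills the width, so the scan is 1545.00 × 662.14.
Second fit — the 5:3 canvas into 5520×3105 spans the height: 5175.00 × 3105.00 (×3.3495 from 1545×927).
So the scan's height is 662.14 × 3.3495 ≈ 2217.86.

2218 px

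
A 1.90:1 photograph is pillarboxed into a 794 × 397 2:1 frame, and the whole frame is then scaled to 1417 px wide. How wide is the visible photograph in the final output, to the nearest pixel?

1346 px

Fitted into 794×397, the photograph spans the height; its width is 397 × 1.900 ≈ 754.30 px.
Resizing to 1417 px wide multiplies everything by 1.7846: 754.30 → 1346.15 px.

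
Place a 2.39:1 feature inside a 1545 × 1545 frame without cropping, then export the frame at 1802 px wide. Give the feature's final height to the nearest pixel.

Fitted into 1545×1545, the feature spans the width; its height is 1545 / 2.390 ≈ 646.44 px.
Scaling 1545 → 1802 is ×1.1663, so the height becomes 646.44 × 1.1663 ≈ 753.97 px.

754 px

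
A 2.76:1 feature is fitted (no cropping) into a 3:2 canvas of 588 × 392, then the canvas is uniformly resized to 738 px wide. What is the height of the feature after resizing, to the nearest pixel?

267 px

Fitted into 588×392, the feature spans the width; its height is 588 / 2.760 ≈ 213.04 px.
The frame scales by 738/588 = 1.2551; 213.04 × 1.2551 ≈ 267.39 px.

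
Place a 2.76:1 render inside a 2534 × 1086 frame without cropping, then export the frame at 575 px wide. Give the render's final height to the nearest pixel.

At 2534×1086 the render is width-limited, so height = 2534 / 2.760 ≈ 918.12 px.
Scaling 2534 → 575 is ×0.2269, so the height becomes 918.12 × 0.2269 ≈ 208.33 px.

208 px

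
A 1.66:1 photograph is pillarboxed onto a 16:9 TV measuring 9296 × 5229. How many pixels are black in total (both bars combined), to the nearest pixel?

3220332 pixels

1.66:1 (1.660) < 16:9 (1.778), so the photograph fills the height.
The photograph is 5229 × 1.660 ≈ 8680.1400 px wide.
Black = 9296 − 8680.1400 = 615.8600 px.
Bar area = 615.8600 × 5229 ≈ 3220332 px.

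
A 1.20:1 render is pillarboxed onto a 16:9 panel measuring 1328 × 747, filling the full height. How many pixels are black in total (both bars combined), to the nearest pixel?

322405 pixels

The render is 747 × 1.200 ≈ 896.4000 px wide.
Black = 1328 − 896.4000 = 431.6000 px.
Bar area = 431.6000 × 747 ≈ 322405 px.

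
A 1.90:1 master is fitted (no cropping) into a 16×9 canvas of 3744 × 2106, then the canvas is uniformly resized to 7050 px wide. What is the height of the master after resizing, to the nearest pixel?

3711 px

Fitted into 3744×2106, the master spans the width; its height is 3744 / 1.900 ≈ 1970.53 px.
Scaling 3744 → 7050 is ×1.8830, so the height becomes 1970.53 × 1.8830 ≈ 3710.53 px.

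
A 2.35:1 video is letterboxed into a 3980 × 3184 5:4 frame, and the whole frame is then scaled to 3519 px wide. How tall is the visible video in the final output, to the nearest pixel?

1497 px

Fitted into 3980×3184, the video spans the width; its height is 3980 / 2.350 ≈ 1693.62 px.
The frame scales by 3519/3980 = 0.8842; 1693.62 × 0.8842 ≈ 1497.45 px.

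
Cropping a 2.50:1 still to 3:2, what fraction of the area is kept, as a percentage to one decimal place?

60.0%

The height stays; only width is cut (since 3:2 is narrower than 2.50:1).
Fraction kept = (1.500)/(2.500) ≈ 60.00%.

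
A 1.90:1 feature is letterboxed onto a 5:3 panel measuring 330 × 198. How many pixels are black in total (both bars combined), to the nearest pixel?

8024 pixels

1.90:1 is wider than 5:3, so it spans the full width.
Content height = 330 / 1.900 ≈ 173.6842 px.
Black = 198 − 173.6842 = 24.3158 px.
That's 24.3158 × 330 ≈ 8024 black pixels.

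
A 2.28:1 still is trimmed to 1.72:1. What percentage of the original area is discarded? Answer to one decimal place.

The height stays; only width is cut (since 1.72:1 is narrower than 2.28:1).
Area ratio = (1.720)/(2.280) = 75.44%; the remaining 24.56% is cropped out.

24.6%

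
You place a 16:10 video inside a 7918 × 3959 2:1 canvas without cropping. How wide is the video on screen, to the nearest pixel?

16:10 (1.600) < 2:1 (2.000), so the video fills the height.
The video is 3959 × 16/10 ≈ 6334.40 px wide.

6334 px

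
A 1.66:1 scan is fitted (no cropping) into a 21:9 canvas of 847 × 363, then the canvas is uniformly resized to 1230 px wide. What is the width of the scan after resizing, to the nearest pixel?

875 px

At 847×363 the scan is height-limited, so width = 363 × 1.660 ≈ 602.58 px.
Scaling 847 → 1230 is ×1.4522, so the width becomes 602.58 × 1.4522 ≈ 875.06 px.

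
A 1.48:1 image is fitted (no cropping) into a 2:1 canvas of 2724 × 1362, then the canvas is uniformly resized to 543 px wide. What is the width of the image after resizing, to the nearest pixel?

In the 2724×1362 frame the image fills the height: width = 1362 × 1.480 ≈ 2015.76 px.
Scaling 2724 → 543 is ×0.1993, so the width becomes 2015.76 × 0.1993 ≈ 401.82 px.

402 px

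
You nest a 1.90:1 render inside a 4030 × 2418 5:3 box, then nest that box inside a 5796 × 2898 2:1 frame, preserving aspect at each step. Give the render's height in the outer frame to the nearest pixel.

1.90:1 in 4030×2418: fills the width, so the render is 4030.00 × 2121.05.
The 5:3 canvas is height-limited in 5796×2898, giving 4830.00 × 2898.00; scale factor 1.1985.
The render scales with it: height 2121.05 × 1.1985 ≈ 2542.11.

2542 px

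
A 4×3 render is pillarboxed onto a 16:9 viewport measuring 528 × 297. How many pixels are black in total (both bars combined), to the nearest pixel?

Since 1.333 < 1.778, the render is height-limited.
That makes the image 396.0000 px wide (297 × 4/3).
528 − 396.0000 = 132.0000 px of bars.
Across the 297-px span: 132.0000 × 297 ≈ 39204 px.

39204 pixels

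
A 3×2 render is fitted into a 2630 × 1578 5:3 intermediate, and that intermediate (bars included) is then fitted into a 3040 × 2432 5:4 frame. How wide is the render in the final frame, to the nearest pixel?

2736 px

3×2 in 2630×1578: fills the height, so the render is 2367.00 × 1578.00.
5:3 in 3040×2432: fills the width, so the intermediate becomes 3040.00 × 1824.00 — a scale of ×1.1559.
So the render's width is 2367.00 × 1.1559 ≈ 2736.00.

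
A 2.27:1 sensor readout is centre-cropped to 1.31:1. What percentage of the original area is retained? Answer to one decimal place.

The height stays; only width is cut (since 1.31:1 is narrower than 2.27:1).
Area ratio = (1.310)/(2.270) = 57.71% retained.

57.7%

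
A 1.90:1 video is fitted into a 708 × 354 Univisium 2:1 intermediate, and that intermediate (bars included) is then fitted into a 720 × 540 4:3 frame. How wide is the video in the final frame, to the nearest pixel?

684 px

1.90:1 in 708×354: fills the height, so the video is 672.60 × 354.00.
The Univisium 2:1 canvas is width-limited in 720×540, giving 720.00 × 360.00; scale factor 1.0169.
So the video's width is 672.60 × 1.0169 ≈ 684.00.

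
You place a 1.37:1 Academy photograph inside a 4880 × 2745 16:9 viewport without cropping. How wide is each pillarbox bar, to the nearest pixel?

560 px

1.37:1 Academy (1.370) < 16:9 (1.778), so the photograph fills the height.
Content width = 2745 × 1.370 ≈ 3760.65 px.
4880 − 3760.65 = 1119.35 px of bars (559.67 each).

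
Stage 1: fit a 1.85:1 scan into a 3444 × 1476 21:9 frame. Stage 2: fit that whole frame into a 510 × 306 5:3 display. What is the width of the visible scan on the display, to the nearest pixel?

1.85:1 in 3444×1476: fills the height, so the scan is 2730.60 × 1476.00.
21:9 in 510×306: fills the width, so the intermediate becomes 510.00 × 218.57 — a scale of ×0.1481.
Applying the same ×0.1481: 2730.60 → 404.36.

404 px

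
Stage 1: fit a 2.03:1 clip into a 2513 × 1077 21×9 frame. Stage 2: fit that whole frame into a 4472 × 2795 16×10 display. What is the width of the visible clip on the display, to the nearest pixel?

2.03:1 in 2513×1077: fills the height, so the clip is 2186.31 × 1077.00.
Second fit — the 21×9 canvas into 4472×2795 spans the width: 4472.00 × 1916.57 (×1.7795 from 2513×1077).
So the clip's width is 2186.31 × 1.7795 ≈ 3890.64.

3891 px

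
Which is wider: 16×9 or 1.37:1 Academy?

16×9 = 1.778 and 1.37; 1.778 > 1.37.

16×9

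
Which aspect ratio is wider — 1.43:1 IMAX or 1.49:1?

1.43 and 1.49; 1.49 > 1.43.

1.49:1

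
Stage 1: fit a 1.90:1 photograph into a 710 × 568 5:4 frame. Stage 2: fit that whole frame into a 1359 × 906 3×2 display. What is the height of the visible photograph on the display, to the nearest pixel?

1.90:1 in 710×568: fills the width, so the photograph is 710.00 × 373.68.
5:4 in 1359×906: fills the height, so the intermediate becomes 1132.50 × 906.00 — a scale of ×1.5951.
Applying the same ×1.5951: 373.68 → 596.05.

596 px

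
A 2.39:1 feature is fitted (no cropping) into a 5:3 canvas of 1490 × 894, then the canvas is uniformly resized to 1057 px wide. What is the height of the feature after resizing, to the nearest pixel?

442 px

In the 1490×894 frame the feature fills the width: height = 1490 / 2.390 ≈ 623.43 px.
Resizing to 1057 px wide multiplies everything by 0.7094: 623.43 → 442.26 px.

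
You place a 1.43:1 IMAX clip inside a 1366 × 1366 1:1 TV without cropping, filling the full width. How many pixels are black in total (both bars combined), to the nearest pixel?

561092 pixels

The clip is 1366 / 1.430 ≈ 955.2448 px tall.
1366 − 955.2448 = 410.7552 px of bars.
Across the 1366-px span: 410.7552 × 1366 ≈ 561092 px.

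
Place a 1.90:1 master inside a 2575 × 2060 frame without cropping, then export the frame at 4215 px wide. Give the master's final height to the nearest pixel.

2218 px

In the 2575×2060 frame the master fills the width: height = 2575 / 1.900 ≈ 1355.26 px.
The frame scales by 4215/2575 = 1.6369; 1355.26 × 1.6369 ≈ 2218.42 px.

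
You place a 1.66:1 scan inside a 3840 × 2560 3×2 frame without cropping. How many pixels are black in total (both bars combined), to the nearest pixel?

1.66:1 is wider than 3×2, so it spans the full width.
The scan is 3840 / 1.660 ≈ 2313.2530 px tall.
Black = 2560 − 2313.2530 = 246.7470 px.
Across the 3840-px span: 246.7470 × 3840 ≈ 947508 px.

947508 pixels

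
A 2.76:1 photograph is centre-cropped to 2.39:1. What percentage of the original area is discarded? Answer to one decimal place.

Going from 2.76:1 to 2.39:1 means cutting width while keeping height.
Fraction kept = (2.390)/(2.760) ≈ 86.59%, so 13.41% is lost.

13.4%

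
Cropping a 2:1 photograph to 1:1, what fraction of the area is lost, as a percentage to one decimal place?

1:1 is narrower than 2:1, so the crop keeps the full height and trims the width.
Area ratio = (1.000)/(2.000) = 50.00%; the remaining 50.00% is cropped out.

50.0%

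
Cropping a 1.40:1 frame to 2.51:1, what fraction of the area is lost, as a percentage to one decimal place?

44.2%

2.51:1 is wider than 1.40:1, so the crop keeps the full width and trims the height.
(1.400)/(2.510) ≈ 0.558 of the area survives, leaving 44.22% discarded.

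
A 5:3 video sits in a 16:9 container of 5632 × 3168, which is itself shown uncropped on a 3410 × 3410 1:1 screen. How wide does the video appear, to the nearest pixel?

5:3 in 5632×3168: fills the height, so the video is 5280.00 × 3168.00.
16:9 in 3410×3410: fills the width, so the intermediate becomes 3410.00 × 1918.12 — a scale of ×0.6055.
So the video's width is 5280.00 × 0.6055 ≈ 3196.88.

3197 px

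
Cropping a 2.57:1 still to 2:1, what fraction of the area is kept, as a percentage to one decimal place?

77.8%

Going from 2.57:1 to 2:1 means cutting width while keeping height.
Area ratio = (2.000)/(2.570) = 77.82% retained.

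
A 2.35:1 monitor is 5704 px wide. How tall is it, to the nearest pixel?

Height = 5704 / 2.350 = 2427.23.

2427 px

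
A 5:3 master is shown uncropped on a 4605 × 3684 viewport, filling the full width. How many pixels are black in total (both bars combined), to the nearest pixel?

4241205 pixels

That makes the image 2763.0000 px tall (4605 × 3/5).
3684 − 2763.0000 = 921.0000 px of bars.
Across the 4605-px span: 921.0000 × 4605 ≈ 4241205 px.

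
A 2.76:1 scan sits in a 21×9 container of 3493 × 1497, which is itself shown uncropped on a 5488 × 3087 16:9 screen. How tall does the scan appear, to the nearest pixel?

1988 px

First fit — 2.76:1 into 3493×1497 spans the width: 3493.00 × 1265.58.
The 21×9 canvas is width-limited in 5488×3087, giving 5488.00 × 2352.00; scale factor 1.5711.
The scan scales with it: height 1265.58 × 1.5711 ≈ 1988.41.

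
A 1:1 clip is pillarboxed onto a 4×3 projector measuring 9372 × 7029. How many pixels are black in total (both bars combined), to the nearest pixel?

16468947 pixels

1:1 is narrower than 4×3, so it spans the full height.
The clip is 7029 × 1/1 ≈ 7029.0000 px wide.
9372 − 7029.0000 = 2343.0000 px of bars.
Bar area = 2343.0000 × 7029 ≈ 16468947 px.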